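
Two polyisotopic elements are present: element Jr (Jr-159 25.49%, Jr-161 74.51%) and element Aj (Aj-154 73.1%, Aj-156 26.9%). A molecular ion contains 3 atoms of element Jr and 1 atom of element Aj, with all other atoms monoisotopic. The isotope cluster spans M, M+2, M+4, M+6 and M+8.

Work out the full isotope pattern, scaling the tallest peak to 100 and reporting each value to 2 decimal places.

2.91 : 26.55 : 83.87 : 100.00 : 26.71

Element Jr pattern (n=3): 0.01656188 : 0.1452364 : 0.42454157 : 0.41366015
Element Aj pattern (n=1): 0.7310 : 0.2690
Convolve the two distributions (both contribute in 2-u steps):
  M: 0.01656188×0.7310 = 0.012107
  M+2: 0.01656188×0.2690 + 0.1452364×0.7310 = 0.110623
  M+4: 0.1452364×0.2690 + 0.42454157×0.7310 = 0.349408
  M+6: 0.42454157×0.2690 + 0.41366015×0.7310 = 0.416587
  M+8: 0.41366015×0.2690 = 0.111275
Scale to base peak (0.416587) = 100: 2.91 : 26.55 : 83.87 : 100.00 : 26.71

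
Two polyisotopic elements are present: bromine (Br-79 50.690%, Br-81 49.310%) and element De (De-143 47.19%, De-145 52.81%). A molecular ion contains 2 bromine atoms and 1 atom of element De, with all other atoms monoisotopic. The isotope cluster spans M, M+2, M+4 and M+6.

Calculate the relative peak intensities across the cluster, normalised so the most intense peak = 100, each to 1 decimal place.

Bromine pattern (n=2): 0.25694761 : 0.49990478 : 0.24314761
Element De pattern (n=1): 0.4719 : 0.5281
Convolve the two distributions (both contribute in 2-u steps):
  M: 0.25694761×0.4719 = 0.121254
  M+2: 0.25694761×0.5281 + 0.49990478×0.4719 = 0.371599
  M+4: 0.49990478×0.5281 + 0.24314761×0.4719 = 0.378741
  M+6: 0.24314761×0.5281 = 0.128406
Scale to base peak (0.378741) = 100: 32.0 : 98.1 : 100.0 : 33.9

32.0 : 98.1 : 100.0 : 33.9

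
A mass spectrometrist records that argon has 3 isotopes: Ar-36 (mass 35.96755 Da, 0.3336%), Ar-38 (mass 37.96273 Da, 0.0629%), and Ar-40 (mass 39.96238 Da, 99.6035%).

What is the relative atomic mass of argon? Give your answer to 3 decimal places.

39.948 Da

Ar = Σ fᵢ·mᵢ = 0.003336 × 35.96755 + 0.000629 × 37.96273 + 0.996035 × 39.96238
= 0.119988 + 0.023879 + 39.803929 = 39.947796 Da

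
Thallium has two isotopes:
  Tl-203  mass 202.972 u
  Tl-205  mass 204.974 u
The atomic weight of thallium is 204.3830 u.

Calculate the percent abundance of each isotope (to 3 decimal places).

Let x be the fractional abundance of Tl-203; then Tl-205 has abundance 1 − x.
202.972·x + 204.974·(1 − x) = 204.3830
(202.972 − 204.974)·x = 204.3830 − 204.974
x = -0.5910 / -2.002 = 0.29520 → 29.520% Tl-203, 70.480% Tl-205.

Tl-203: 29.520%, Tl-205: 70.480%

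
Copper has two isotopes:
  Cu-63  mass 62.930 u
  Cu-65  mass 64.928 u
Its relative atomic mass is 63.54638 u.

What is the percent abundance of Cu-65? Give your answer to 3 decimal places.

30.850%

Writing the weighted mean with unknown fraction x of Cu-63:
62.930·x + 64.928·(1 − x) = 63.54638
(62.930 − 64.928)·x = 63.54638 − 64.928
x = -1.38162 / -1.998 = 0.69150 → 69.150% Cu-63, 30.850% Cu-65.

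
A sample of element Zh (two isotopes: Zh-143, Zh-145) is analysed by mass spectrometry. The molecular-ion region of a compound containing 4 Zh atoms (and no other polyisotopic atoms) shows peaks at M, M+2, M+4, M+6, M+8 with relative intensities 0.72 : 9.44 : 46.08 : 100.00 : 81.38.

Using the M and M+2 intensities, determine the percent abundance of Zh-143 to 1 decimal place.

23.4%

If p is the fraction of Zh that is Zh-143, then I(M+2)/I(M) = [C(4,1)·p^3·(1−p)] / p^4 = 4·(1−p)/p = 9.44/0.72 = 13.1111
(1−p)/p = 13.1111/4 = 3.2778  ⇒  p = 1/(1 + 3.2778) = 0.2338
Zh-143: 23.4%, Zh-145: 76.6%.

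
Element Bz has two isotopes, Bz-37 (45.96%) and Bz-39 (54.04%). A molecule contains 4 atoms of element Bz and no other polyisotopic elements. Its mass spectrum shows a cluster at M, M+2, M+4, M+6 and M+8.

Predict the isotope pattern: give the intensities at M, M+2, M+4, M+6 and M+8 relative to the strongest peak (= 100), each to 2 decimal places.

12.06 : 56.70 : 100.00 : 78.39 : 23.04

Expanding (0.4596 + 0.5404)^4:
P(M) = 0.4596^4 = 0.044619
P(M+2) = 4 × 0.4596^3 × 0.5404^1 = 0.209853
P(M+4) = 6 × 0.4596^2 × 0.5404^2 = 0.370120
P(M+6) = 4 × 0.4596^1 × 0.5404^3 = 0.290126
P(M+8) = 0.5404^4 = 0.085283
The M+4 peak is largest (0.370120); scaling to 100 gives 12.06 : 56.70 : 100.00 : 78.39 : 23.04.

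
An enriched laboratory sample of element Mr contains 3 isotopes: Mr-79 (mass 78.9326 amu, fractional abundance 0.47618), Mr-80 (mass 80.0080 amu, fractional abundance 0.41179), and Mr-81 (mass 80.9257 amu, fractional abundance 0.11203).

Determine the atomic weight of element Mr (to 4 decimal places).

Average mass = Σ (abundance × isotope mass) = 0.47618 × 78.9326 + 0.41179 × 80.0080 + 0.11203 × 80.9257
= 37.58613 + 32.94649 + 9.06611 = 79.59873 amu

79.5987 amu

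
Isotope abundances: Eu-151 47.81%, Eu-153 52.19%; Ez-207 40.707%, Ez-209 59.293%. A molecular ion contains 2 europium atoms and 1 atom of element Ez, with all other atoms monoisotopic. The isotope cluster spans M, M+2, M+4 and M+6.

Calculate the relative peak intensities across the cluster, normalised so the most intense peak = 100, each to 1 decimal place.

Europium pattern (n=2): 0.22857961 : 0.49904078 : 0.27237961
Element Ez pattern (n=1): 0.40707 : 0.59293
Convolve the two distributions (both contribute in 2-u steps):
  M: 0.22857961×0.40707 = 0.093048
  M+2: 0.22857961×0.59293 + 0.49904078×0.40707 = 0.338676
  M+4: 0.49904078×0.59293 + 0.27237961×0.40707 = 0.406774
  M+6: 0.27237961×0.59293 = 0.161502
Scale to base peak (0.406774) = 100: 22.9 : 83.3 : 100.0 : 39.7

22.9 : 83.3 : 100.0 : 39.7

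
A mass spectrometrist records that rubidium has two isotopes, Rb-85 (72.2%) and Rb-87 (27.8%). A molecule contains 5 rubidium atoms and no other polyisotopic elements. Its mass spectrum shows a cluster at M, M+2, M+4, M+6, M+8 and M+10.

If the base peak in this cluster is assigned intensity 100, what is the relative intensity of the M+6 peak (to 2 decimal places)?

Term probabilities: M 0.1962, M+2 0.3777, M+4 0.2909, M+6 0.1120, M+8 0.0216, M+10 0.0017. Base peak = M+2.
P(M+2) = C(5,1) × 0.722^4 × 0.278^1 = 5 × 0.27173701 × 0.2780 = 0.377714 (base)
P(M+6) = C(5,3) × 0.722^2 × 0.278^3 = 10 × 0.521284 × 0.02148495 = 0.111998
Relative intensity = 0.111998 / 0.377714 × 100 = 29.65

29.65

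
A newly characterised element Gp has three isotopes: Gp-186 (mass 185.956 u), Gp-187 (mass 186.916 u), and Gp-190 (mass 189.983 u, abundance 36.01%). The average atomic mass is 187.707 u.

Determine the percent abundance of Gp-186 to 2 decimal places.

Let x and y be the fractions of Gp-186 and Gp-187. Then x + y = 1 − 0.3601 = 0.6399 and 185.956x + 186.916y = 187.707 − 0.3601×189.983 = 119.2941217.
Substituting: 185.956x + 186.916(0.6399 − x) = 119.2941217
(185.956 − 186.916)x = -0.3134267  ⇒  x = 0.32649, y = 0.31341
Gp-186: 32.65%, Gp-187: 31.34%.

32.65%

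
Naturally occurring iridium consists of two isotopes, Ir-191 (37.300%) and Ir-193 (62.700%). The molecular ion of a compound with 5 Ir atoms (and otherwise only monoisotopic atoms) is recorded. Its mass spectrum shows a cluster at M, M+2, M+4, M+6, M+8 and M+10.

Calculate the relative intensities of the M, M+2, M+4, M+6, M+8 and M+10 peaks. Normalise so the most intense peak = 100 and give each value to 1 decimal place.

2.1 : 17.7 : 59.5 : 100.0 : 84.0 : 28.3

Expanding (0.37300 + 0.62700)^5:
P(M) = 0.37300^5 = 0.007220
P(M+2) = 5 × 0.37300^4 × 0.62700^1 = 0.060684
P(M+4) = 10 × 0.37300^3 × 0.62700^2 = 0.204015
P(M+6) = 10 × 0.37300^2 × 0.62700^3 = 0.342942
P(M+8) = 5 × 0.37300^1 × 0.62700^4 = 0.288237
P(M+10) = 0.62700^5 = 0.096903
The M+6 peak is largest (0.342942); scaling to 100 gives 2.1 : 17.7 : 59.5 : 100.0 : 84.0 : 28.3.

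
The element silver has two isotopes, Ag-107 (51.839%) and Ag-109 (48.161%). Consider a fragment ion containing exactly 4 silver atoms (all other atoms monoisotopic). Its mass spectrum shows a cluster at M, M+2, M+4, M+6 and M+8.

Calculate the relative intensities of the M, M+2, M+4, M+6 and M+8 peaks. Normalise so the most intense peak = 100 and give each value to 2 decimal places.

19.31 : 71.76 : 100.00 : 61.94 : 14.39

Each Ag atom is independently Ag-107 (p = 0.51839) or Ag-109 (q = 0.48161); the cluster is the binomial expansion (p + q)^4.
P(M) = 0.51839^4 = 0.072215
P(M+2) = 4 × 0.51839^3 × 0.48161^1 = 0.268365
P(M+4) = 6 × 0.51839^2 × 0.48161^2 = 0.373986
P(M+6) = 4 × 0.51839^1 × 0.48161^3 = 0.231634
P(M+8) = 0.48161^4 = 0.053800
The M+4 peak is largest (0.373986); scaling to 100 gives 19.31 : 71.76 : 100.00 : 61.94 : 14.39.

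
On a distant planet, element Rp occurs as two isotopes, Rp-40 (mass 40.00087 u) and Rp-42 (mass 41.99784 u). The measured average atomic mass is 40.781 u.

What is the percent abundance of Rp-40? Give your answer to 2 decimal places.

60.93%

Let x be the fractional abundance of Rp-40; then Rp-42 has abundance 1 − x.
40.00087·x + 41.99784·(1 − x) = 40.781
(40.00087 − 41.99784)·x = 40.781 − 41.99784
x = -1.21684 / -1.99697 = 0.60934 → 60.93% Rp-40, 39.07% Rp-42.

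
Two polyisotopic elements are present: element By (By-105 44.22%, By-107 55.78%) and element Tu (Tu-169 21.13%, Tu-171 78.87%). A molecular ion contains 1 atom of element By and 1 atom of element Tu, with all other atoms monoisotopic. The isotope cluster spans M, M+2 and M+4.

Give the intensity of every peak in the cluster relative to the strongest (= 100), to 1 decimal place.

20.0 : 100.0 : 94.3

Element By pattern (n=1): 0.4422 : 0.5578
Element Tu pattern (n=1): 0.2113 : 0.7887
Convolve the two distributions (both contribute in 2-u steps):
  M: 0.4422×0.2113 = 0.093437
  M+2: 0.4422×0.7887 + 0.5578×0.2113 = 0.466626
  M+4: 0.5578×0.7887 = 0.439937
Scale to base peak (0.466626) = 100: 20.0 : 100.0 : 94.3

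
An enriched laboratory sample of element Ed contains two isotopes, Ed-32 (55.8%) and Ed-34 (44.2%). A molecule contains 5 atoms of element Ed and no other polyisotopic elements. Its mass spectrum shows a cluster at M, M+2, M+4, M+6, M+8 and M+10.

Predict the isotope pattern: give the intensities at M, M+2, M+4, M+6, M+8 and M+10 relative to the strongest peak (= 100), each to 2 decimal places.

Each Ed atom is independently Ed-32 (p = 0.558) or Ed-34 (q = 0.442); the cluster is the binomial expansion (p + q)^5.
P(M) = 0.558^5 = 0.054097
P(M+2) = 5 × 0.558^4 × 0.442^1 = 0.214254
P(M+4) = 10 × 0.558^3 × 0.442^2 = 0.339428
P(M+6) = 10 × 0.558^2 × 0.442^3 = 0.268866
P(M+8) = 5 × 0.558^1 × 0.442^4 = 0.106486
P(M+10) = 0.442^5 = 0.016870
The M+4 peak is largest (0.339428); scaling to 100 gives 15.94 : 63.12 : 100.00 : 79.21 : 31.37 : 4.97.

15.94 : 63.12 : 100.00 : 79.21 : 31.37 : 4.97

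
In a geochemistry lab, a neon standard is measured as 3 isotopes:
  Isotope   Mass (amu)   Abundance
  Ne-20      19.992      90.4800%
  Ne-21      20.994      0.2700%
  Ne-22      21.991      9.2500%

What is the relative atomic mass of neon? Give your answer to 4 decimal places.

Average mass = Σ (abundance × isotope mass) = 0.904800 × 19.992 + 0.002700 × 20.994 + 0.092500 × 21.991
= 18.08876 + 0.05668 + 2.03417 = 20.17961 amu

20.1796 amu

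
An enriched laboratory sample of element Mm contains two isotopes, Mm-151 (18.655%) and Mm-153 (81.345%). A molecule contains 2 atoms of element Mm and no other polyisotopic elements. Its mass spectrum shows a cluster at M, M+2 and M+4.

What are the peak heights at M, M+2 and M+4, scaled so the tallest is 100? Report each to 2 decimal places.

5.26 : 45.87 : 100.00

The 2 Mm atoms are independent, so intensities follow the terms of (0.18655 + 0.81345)^2.
P(M) = 0.18655^2 = 0.034801
P(M+2) = 2 × 0.18655^1 × 0.81345^1 = 0.303498
P(M+4) = 0.81345^2 = 0.661701
The M+4 peak is largest (0.661701); scaling to 100 gives 5.26 : 45.87 : 100.00.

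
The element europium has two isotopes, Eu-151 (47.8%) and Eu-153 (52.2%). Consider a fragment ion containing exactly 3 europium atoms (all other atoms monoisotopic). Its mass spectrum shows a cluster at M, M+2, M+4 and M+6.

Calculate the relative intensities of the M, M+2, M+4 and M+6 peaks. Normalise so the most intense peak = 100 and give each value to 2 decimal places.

27.95 : 91.57 : 100.00 : 36.40

Expanding (0.478 + 0.522)^3:
P(M) = 0.478^3 = 0.109215
P(M+2) = 3 × 0.478^2 × 0.522^1 = 0.357806
P(M+4) = 3 × 0.478^1 × 0.522^2 = 0.390742
P(M+6) = 0.522^3 = 0.142237
The M+4 peak is largest (0.390742); scaling to 100 gives 27.95 : 91.57 : 100.00 : 36.40.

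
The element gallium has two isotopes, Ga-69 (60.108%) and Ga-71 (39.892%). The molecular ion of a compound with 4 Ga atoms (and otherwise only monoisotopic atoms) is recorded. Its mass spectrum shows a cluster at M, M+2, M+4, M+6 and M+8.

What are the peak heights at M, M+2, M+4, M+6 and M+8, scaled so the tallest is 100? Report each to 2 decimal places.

Expanding (0.60108 + 0.39892)^4:
P(M) = 0.60108^4 = 0.130536
P(M+2) = 4 × 0.60108^3 × 0.39892^1 = 0.346531
P(M+4) = 6 × 0.60108^2 × 0.39892^2 = 0.344975
P(M+6) = 4 × 0.60108^1 × 0.39892^3 = 0.152633
P(M+8) = 0.39892^4 = 0.025325
The M+2 peak is largest (0.346531); scaling to 100 gives 37.67 : 100.00 : 99.55 : 44.05 : 7.31.

37.67 : 100.00 : 99.55 : 44.05 : 7.31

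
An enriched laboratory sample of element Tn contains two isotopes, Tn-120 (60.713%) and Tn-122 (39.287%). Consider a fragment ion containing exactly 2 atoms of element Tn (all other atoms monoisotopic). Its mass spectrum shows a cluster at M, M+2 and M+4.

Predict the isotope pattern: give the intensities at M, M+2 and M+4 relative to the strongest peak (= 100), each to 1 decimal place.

77.3 : 100.0 : 32.4

Each Tn atom is independently Tn-120 (p = 0.60713) or Tn-122 (q = 0.39287); the cluster is the binomial expansion (p + q)^2.
P(M) = 0.60713^2 = 0.368607
P(M+2) = 2 × 0.60713^1 × 0.39287^1 = 0.477046
P(M+4) = 0.39287^2 = 0.154347
The M+2 peak is largest (0.477046); scaling to 100 gives 77.3 : 100.0 : 32.4.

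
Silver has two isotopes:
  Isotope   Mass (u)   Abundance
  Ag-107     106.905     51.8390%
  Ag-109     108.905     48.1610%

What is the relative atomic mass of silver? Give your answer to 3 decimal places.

The abundance-weighted mean is 0.518390 × 106.905 + 0.481610 × 108.905
= 55.4185 + 52.4497 = 107.8682 u

107.868 u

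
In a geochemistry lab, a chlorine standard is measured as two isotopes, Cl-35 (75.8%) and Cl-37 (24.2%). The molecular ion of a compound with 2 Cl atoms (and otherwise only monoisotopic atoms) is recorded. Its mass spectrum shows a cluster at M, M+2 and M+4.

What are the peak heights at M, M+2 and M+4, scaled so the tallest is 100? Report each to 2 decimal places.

The 2 Cl atoms are independent, so intensities follow the terms of (0.758 + 0.242)^2.
P(M) = 0.758^2 = 0.574564
P(M+2) = 2 × 0.758^1 × 0.242^1 = 0.366872
P(M+4) = 0.242^2 = 0.058564
The M peak is largest (0.574564); scaling to 100 gives 100.00 : 63.85 : 10.19.

100.00 : 63.85 : 10.19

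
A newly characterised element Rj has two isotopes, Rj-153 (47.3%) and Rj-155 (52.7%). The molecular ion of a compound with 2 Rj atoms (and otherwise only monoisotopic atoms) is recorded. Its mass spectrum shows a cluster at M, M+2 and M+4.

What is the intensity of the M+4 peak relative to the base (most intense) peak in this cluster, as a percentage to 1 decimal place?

Term probabilities: M 0.2237, M+2 0.4985, M+4 0.2777. Base peak = M+2.
P(M+2) = C(2,1) × 0.473^1 × 0.527^1 = 2 × 0.4730 × 0.5270 = 0.498542 (base)
P(M+4) = C(2,2) × 0.473^0 × 0.527^2 = 1 × 1.0000 × 0.277729 = 0.277729
Relative intensity = 0.277729 / 0.498542 × 100 = 55.7

55.7%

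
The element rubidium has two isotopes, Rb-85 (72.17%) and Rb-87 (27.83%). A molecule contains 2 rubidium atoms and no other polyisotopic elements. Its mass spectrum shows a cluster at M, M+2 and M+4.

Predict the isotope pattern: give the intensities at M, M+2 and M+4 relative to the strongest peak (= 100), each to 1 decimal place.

100.0 : 77.1 : 14.9

The 2 Rb atoms are independent, so intensities follow the terms of (0.7217 + 0.2783)^2.
P(M) = 0.7217^2 = 0.520851
P(M+2) = 2 × 0.7217^1 × 0.2783^1 = 0.401698
P(M+4) = 0.2783^2 = 0.077451
The M peak is largest (0.520851); scaling to 100 gives 100.0 : 77.1 : 14.9.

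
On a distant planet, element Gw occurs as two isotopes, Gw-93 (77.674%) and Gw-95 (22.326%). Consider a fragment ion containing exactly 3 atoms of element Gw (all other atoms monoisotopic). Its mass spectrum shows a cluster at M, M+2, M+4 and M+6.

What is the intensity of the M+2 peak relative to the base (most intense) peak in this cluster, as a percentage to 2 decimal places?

86.23%

Binomial terms of (0.77674 + 0.22326)^3: M 0.4686, M+2 0.4041, M+4 0.1161, M+6 0.0111 → M is the base peak.
P(M) = C(3,0) × 0.77674^3 × 0.22326^0 = 1 × 0.46862668 × 1.0000 = 0.468627 (base)
P(M+2) = C(3,1) × 0.77674^2 × 0.22326^1 = 3 × 0.60332503 × 0.22326 = 0.404095
Relative intensity = 0.404095 / 0.468627 × 100 = 86.23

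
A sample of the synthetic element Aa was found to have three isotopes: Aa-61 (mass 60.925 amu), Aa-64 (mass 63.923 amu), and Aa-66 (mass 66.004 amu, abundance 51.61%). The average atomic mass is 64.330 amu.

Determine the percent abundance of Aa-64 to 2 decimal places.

The remaining 48.39% is split between Aa-61 (fraction x) and Aa-64 (fraction 0.4839 − x).
Substituting: 60.925x + 63.923(0.4839 − x) = 30.2653356
(60.925 − 63.923)x = -0.6670041  ⇒  x = 0.22248, y = 0.26142
Aa-61: 22.25%, Aa-64: 26.14%.

26.14%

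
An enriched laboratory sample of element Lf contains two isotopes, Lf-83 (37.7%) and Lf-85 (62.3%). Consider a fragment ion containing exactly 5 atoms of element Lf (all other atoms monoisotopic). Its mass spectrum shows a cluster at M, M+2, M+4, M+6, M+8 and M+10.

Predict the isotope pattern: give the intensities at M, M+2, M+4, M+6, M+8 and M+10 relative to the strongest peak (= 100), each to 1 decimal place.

2.2 : 18.3 : 60.5 : 100.0 : 82.6 : 27.3

Each Lf atom is independently Lf-83 (p = 0.377) or Lf-85 (q = 0.623); the cluster is the binomial expansion (p + q)^5.
P(M) = 0.377^5 = 0.007616
P(M+2) = 5 × 0.377^4 × 0.623^1 = 0.062925
P(M+4) = 10 × 0.377^3 × 0.623^2 = 0.207970
P(M+6) = 10 × 0.377^2 × 0.623^3 = 0.343674
P(M+8) = 5 × 0.377^1 × 0.623^4 = 0.283964
P(M+10) = 0.623^5 = 0.093851
The M+6 peak is largest (0.343674); scaling to 100 gives 2.2 : 18.3 : 60.5 : 100.0 : 82.6 : 27.3.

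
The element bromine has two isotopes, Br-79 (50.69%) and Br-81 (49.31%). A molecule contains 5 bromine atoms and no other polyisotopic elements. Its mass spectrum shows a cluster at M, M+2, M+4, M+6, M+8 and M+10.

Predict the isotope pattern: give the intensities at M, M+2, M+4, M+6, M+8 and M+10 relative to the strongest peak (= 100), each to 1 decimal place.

10.6 : 51.4 : 100.0 : 97.3 : 47.3 : 9.2

The 5 Br atoms are independent, so intensities follow the terms of (0.5069 + 0.4931)^5.
P(M) = 0.5069^5 = 0.033467
P(M+2) = 5 × 0.5069^4 × 0.4931^1 = 0.162777
P(M+4) = 10 × 0.5069^3 × 0.4931^2 = 0.316692
P(M+6) = 10 × 0.5069^2 × 0.4931^3 = 0.308070
P(M+8) = 5 × 0.5069^1 × 0.4931^4 = 0.149842
P(M+10) = 0.4931^5 = 0.029152
The M+4 peak is largest (0.316692); scaling to 100 gives 10.6 : 51.4 : 100.0 : 97.3 : 47.3 : 9.2.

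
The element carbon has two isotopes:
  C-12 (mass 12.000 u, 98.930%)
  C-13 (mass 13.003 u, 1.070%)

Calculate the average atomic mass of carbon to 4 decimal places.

Ar = Σ fᵢ·mᵢ = 0.98930 × 12.000 + 0.01070 × 13.003
= 11.87160 + 0.13913 = 12.01073 u

12.0107 u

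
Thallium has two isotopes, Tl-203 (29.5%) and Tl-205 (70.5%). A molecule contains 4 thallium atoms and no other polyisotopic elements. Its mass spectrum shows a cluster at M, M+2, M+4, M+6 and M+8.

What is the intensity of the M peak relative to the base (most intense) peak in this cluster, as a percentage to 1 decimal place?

1.8%

Term probabilities: M 0.0076, M+2 0.0724, M+4 0.2595, M+6 0.4135, M+8 0.2470. Base peak = M+6.
P(M+6) = C(4,3) × 0.295^1 × 0.705^3 = 4 × 0.2950 × 0.35040263 = 0.413475 (base)
P(M) = C(4,0) × 0.295^4 × 0.705^0 = 1 × 0.00757335 × 1.0000 = 0.007573
Relative intensity = 0.007573 / 0.413475 × 100 = 1.8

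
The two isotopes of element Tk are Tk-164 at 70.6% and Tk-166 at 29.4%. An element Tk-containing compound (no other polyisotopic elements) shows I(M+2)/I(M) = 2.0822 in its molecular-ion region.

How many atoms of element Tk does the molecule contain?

The M+2/M ratio from n Tk atoms is n · q/p = n · 0.294/0.706.
n = 2.0822 × 0.706/0.294 = 5.00 ≈ 5

5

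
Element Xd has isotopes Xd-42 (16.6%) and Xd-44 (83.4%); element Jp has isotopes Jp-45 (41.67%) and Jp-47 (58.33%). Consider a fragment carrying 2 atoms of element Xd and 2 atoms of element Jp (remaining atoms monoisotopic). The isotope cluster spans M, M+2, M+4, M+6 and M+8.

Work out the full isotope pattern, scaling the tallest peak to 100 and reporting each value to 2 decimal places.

1.11 : 14.22 : 61.24 : 100.00 : 54.74

Element Xd pattern (n=2): 0.027556 : 0.276888 : 0.695556
Element Jp pattern (n=2): 0.17363889 : 0.48612222 : 0.34023889
Convolve the two distributions (both contribute in 2-u steps):
  M: 0.027556×0.17363889 = 0.004785
  M+2: 0.027556×0.48612222 + 0.276888×0.17363889 = 0.061474
  M+4: 0.027556×0.34023889 + 0.276888×0.48612222 + 0.695556×0.17363889 = 0.264753
  M+6: 0.276888×0.34023889 + 0.695556×0.48612222 = 0.432333
  M+8: 0.695556×0.34023889 = 0.236655
Scale to base peak (0.432333) = 100: 1.11 : 14.22 : 61.24 : 100.00 : 54.74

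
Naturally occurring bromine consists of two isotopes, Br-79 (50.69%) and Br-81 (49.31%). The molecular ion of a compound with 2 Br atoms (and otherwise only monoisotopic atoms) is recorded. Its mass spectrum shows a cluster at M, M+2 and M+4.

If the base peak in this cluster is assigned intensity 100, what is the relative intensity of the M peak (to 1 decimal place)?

Binomial terms of (0.5069 + 0.4931)^2: M 0.2569, M+2 0.4999, M+4 0.2431 → M+2 is the base peak.
P(M+2) = C(2,1) × 0.5069^1 × 0.4931^1 = 2 × 0.5069 × 0.4931 = 0.499905 (base)
P(M) = C(2,0) × 0.5069^2 × 0.4931^0 = 1 × 0.25694761 × 1.0000 = 0.256948
Relative intensity = 0.256948 / 0.499905 × 100 = 51.4

51.4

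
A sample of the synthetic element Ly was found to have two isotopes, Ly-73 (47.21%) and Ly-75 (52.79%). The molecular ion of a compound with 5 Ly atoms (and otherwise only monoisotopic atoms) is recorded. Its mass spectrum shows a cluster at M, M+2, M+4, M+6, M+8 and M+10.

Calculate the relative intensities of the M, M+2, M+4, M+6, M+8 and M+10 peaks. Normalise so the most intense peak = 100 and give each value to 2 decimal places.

7.15 : 39.99 : 89.43 : 100.00 : 55.91 : 12.50

Each Ly atom is independently Ly-73 (p = 0.4721) or Ly-75 (q = 0.5279); the cluster is the binomial expansion (p + q)^5.
P(M) = 0.4721^5 = 0.023451
P(M+2) = 5 × 0.4721^4 × 0.5279^1 = 0.131117
P(M+4) = 10 × 0.4721^3 × 0.5279^2 = 0.293228
P(M+6) = 10 × 0.4721^2 × 0.5279^3 = 0.327886
P(M+8) = 5 × 0.4721^1 × 0.5279^4 = 0.183320
P(M+10) = 0.5279^5 = 0.040998
The M+6 peak is largest (0.327886); scaling to 100 gives 7.15 : 39.99 : 89.43 : 100.00 : 55.91 : 12.50.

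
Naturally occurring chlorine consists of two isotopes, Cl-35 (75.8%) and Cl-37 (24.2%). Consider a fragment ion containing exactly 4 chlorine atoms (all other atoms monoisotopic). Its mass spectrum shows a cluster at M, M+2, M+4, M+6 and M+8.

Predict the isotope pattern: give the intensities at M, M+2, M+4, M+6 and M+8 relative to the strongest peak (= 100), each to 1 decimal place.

Each Cl atom is independently Cl-35 (p = 0.758) or Cl-37 (q = 0.242); the cluster is the binomial expansion (p + q)^4.
P(M) = 0.758^4 = 0.330124
P(M+2) = 4 × 0.758^3 × 0.242^1 = 0.421583
P(M+4) = 6 × 0.758^2 × 0.242^2 = 0.201893
P(M+6) = 4 × 0.758^1 × 0.242^3 = 0.042971
P(M+8) = 0.242^4 = 0.003430
The M+2 peak is largest (0.421583); scaling to 100 gives 78.3 : 100.0 : 47.9 : 10.2 : 0.8.

78.3 : 100.0 : 47.9 : 10.2 : 0.8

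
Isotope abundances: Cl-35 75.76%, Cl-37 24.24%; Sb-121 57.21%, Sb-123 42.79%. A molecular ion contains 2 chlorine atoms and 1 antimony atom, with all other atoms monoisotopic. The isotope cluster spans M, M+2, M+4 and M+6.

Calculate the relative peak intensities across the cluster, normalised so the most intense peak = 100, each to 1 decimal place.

72.1 : 100.0 : 41.9 : 5.5

Chlorine pattern (n=2): 0.57395776 : 0.36728448 : 0.05875776
Antimony pattern (n=1): 0.5721 : 0.4279
Convolve the two distributions (both contribute in 2-u steps):
  M: 0.57395776×0.5721 = 0.328361
  M+2: 0.57395776×0.4279 + 0.36728448×0.5721 = 0.455720
  M+4: 0.36728448×0.4279 + 0.05875776×0.5721 = 0.190776
  M+6: 0.05875776×0.4279 = 0.025142
Scale to base peak (0.455720) = 100: 72.1 : 100.0 : 41.9 : 5.5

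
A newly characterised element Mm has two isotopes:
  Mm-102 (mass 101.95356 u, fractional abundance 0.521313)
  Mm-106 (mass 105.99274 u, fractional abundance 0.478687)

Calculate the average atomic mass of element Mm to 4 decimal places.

103.8871 u

Ar = Σ fᵢ·mᵢ = 0.521313 × 101.95356 + 0.478687 × 105.99274
= 53.149716 + 50.737347 = 103.887063 u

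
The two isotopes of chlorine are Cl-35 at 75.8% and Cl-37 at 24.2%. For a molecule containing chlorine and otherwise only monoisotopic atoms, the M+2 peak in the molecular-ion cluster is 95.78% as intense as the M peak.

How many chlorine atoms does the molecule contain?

The M+2/M ratio from n Cl atoms is n · q/p = n · 0.242/0.758.
n = 0.9578 × 0.758/0.242 = 3.00 ≈ 3

3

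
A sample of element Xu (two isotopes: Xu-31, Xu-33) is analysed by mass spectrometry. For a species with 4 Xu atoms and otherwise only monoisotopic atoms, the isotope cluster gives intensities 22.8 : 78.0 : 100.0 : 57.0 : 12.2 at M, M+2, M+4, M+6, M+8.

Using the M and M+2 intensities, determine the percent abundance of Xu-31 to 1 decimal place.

53.9%

Write p for the Xu-31 fraction. I(M+2)/I(M) = [C(4,1)·p^3·(1−p)] / p^4 = 4·(1−p)/p = 78.0/22.8 = 3.4211
(1−p)/p = 3.4211/4 = 0.8553  ⇒  p = 1/(1 + 0.8553) = 0.5390
Xu-31: 53.9%, Xu-33: 46.1%.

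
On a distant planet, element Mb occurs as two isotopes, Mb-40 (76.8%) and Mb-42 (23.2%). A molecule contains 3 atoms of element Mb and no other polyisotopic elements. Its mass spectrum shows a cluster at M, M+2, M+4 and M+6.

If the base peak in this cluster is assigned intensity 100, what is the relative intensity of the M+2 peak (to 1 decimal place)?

Binomial terms of (0.768 + 0.232)^3: M 0.4530, M+2 0.4105, M+4 0.1240, M+6 0.0125 → M is the base peak.
P(M) = C(3,0) × 0.768^3 × 0.232^0 = 1 × 0.45298483 × 1.0000 = 0.452985 (base)
P(M+2) = C(3,1) × 0.768^2 × 0.232^1 = 3 × 0.589824 × 0.2320 = 0.410518
Relative intensity = 0.410518 / 0.452985 × 100 = 90.6

90.6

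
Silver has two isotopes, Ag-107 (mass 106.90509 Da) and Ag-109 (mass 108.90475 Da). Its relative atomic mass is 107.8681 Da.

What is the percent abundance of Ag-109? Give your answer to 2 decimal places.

48.16%

Let x be the fractional abundance of Ag-107; then Ag-109 has abundance 1 − x.
106.90509·x + 108.90475·(1 − x) = 107.8681
(106.90509 − 108.90475)·x = 107.8681 − 108.90475
x = -1.03665 / -1.99966 = 0.51841 → 51.84% Ag-107, 48.16% Ag-109.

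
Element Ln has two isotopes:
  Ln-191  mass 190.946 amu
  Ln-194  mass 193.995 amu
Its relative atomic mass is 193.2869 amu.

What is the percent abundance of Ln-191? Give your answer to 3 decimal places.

23.224%

With x = fraction of Ln-191 (so Ln-194 is 1 − x):
190.946·x + 193.995·(1 − x) = 193.2869
(190.946 − 193.995)·x = 193.2869 − 193.995
x = -0.7081 / -3.049 = 0.23224 → 23.224% Ln-191, 76.776% Ln-194.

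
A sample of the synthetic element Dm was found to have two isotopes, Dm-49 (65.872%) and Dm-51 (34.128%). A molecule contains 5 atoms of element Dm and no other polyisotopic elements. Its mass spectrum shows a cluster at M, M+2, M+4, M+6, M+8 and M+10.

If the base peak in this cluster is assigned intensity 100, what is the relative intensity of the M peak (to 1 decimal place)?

Term probabilities: M 0.1240, M+2 0.3213, M+4 0.3329, M+6 0.1725, M+8 0.0447, M+10 0.0046. Base peak = M+4.
P(M+4) = C(5,2) × 0.65872^3 × 0.34128^2 = 10 × 0.28582654 × 0.11647204 = 0.332908 (base)
P(M) = C(5,0) × 0.65872^5 × 0.34128^0 = 1 × 0.12402358 × 1.0000 = 0.124024
Relative intensity = 0.124024 / 0.332908 × 100 = 37.3

37.3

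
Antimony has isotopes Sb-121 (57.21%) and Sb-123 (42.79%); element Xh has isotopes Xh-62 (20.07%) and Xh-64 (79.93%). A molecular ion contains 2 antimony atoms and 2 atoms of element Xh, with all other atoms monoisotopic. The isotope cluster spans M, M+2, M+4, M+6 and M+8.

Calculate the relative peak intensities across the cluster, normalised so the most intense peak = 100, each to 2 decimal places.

3.53 : 33.39 : 100.00 : 99.46 : 31.31

Antimony pattern (n=2): 0.32729841 : 0.48960318 : 0.18309841
Element Xh pattern (n=2): 0.04028049 : 0.32083902 : 0.63888049
Convolve the two distributions (both contribute in 2-u steps):
  M: 0.32729841×0.04028049 = 0.013184
  M+2: 0.32729841×0.32083902 + 0.48960318×0.04028049 = 0.124732
  M+4: 0.32729841×0.63888049 + 0.48960318×0.32083902 + 0.18309841×0.04028049 = 0.373564
  M+6: 0.48960318×0.63888049 + 0.18309841×0.32083902 = 0.371543
  M+8: 0.18309841×0.63888049 = 0.116978
Scale to base peak (0.373564) = 100: 3.53 : 33.39 : 100.00 : 99.46 : 31.31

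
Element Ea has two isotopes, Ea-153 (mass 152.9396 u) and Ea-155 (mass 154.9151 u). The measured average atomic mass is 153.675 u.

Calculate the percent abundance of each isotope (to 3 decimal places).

With x = fraction of Ea-153 (so Ea-155 is 1 − x):
152.9396·x + 154.9151·(1 − x) = 153.675
(152.9396 − 154.9151)·x = 153.675 − 154.9151
x = -1.2401 / -1.9755 = 0.62774 → 62.774% Ea-153, 37.226% Ea-155.

Ea-153: 62.774%, Ea-155: 37.226%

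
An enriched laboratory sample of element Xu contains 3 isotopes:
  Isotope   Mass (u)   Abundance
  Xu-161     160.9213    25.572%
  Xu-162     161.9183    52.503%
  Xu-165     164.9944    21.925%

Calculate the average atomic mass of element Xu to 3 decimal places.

Ar = Σ fᵢ·mᵢ = 0.25572 × 160.9213 + 0.52503 × 161.9183 + 0.21925 × 164.9944
= 41.15079 + 85.01197 + 36.17502 = 162.33778 u

162.338 u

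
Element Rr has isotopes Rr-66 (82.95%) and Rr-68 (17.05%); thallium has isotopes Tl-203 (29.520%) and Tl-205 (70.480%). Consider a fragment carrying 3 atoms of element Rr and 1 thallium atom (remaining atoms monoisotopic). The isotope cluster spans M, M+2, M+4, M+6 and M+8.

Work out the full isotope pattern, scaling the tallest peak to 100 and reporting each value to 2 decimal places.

33.29 : 100.00 : 53.23 : 10.36 : 0.69

Element Rr pattern (n=3): 0.57075427 : 0.35194793 : 0.07234132 : 0.00495648
Thallium pattern (n=1): 0.2952 : 0.7048
Convolve the two distributions (both contribute in 2-u steps):
  M: 0.57075427×0.2952 = 0.168487
  M+2: 0.57075427×0.7048 + 0.35194793×0.2952 = 0.506163
  M+4: 0.35194793×0.7048 + 0.07234132×0.2952 = 0.269408
  M+6: 0.07234132×0.7048 + 0.00495648×0.2952 = 0.052449
  M+8: 0.00495648×0.7048 = 0.003493
Scale to base peak (0.506163) = 100: 33.29 : 100.00 : 53.23 : 10.36 : 0.69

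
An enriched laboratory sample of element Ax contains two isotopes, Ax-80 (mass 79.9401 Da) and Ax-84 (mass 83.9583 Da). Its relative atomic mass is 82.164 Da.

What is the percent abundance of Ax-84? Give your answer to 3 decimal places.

Let x be the fractional abundance of Ax-80; then Ax-84 has abundance 1 − x.
79.9401·x + 83.9583·(1 − x) = 82.164
(79.9401 − 83.9583)·x = 82.164 − 83.9583
x = -1.7943 / -4.0182 = 0.44654 → 44.654% Ax-80, 55.346% Ax-84.

55.346%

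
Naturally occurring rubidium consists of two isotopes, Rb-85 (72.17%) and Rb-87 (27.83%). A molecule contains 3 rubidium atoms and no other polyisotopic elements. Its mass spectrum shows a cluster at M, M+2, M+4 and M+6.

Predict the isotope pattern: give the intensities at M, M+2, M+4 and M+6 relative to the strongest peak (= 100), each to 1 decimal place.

Each Rb atom is independently Rb-85 (p = 0.7217) or Rb-87 (q = 0.2783); the cluster is the binomial expansion (p + q)^3.
P(M) = 0.7217^3 = 0.375898
P(M+2) = 3 × 0.7217^2 × 0.2783^1 = 0.434858
P(M+4) = 3 × 0.7217^1 × 0.2783^2 = 0.167689
P(M+6) = 0.2783^3 = 0.021555
The M+2 peak is largest (0.434858); scaling to 100 gives 86.4 : 100.0 : 38.6 : 5.0.

86.4 : 100.0 : 38.6 : 5.0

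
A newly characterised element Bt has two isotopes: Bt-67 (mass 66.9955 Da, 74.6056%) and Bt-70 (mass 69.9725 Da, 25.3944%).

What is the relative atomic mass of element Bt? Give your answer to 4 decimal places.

The abundance-weighted mean is 0.746056 × 66.9955 + 0.253944 × 69.9725
= 49.98239 + 17.76910 = 67.75149 Da

67.7515 Da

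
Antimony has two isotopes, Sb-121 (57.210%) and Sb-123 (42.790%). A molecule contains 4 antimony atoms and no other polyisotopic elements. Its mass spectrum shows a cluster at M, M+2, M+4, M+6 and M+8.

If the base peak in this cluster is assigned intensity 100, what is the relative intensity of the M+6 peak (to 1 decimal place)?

49.9

(0.57210 + 0.42790)^4 gives M 0.1071, M+2 0.3205, M+4 0.3596, M+6 0.1793, M+8 0.0335; the largest is M+4.
P(M+4) = C(4,2) × 0.57210^2 × 0.42790^2 = 6 × 0.32729841 × 0.18309841 = 0.359567 (base)
P(M+6) = C(4,3) × 0.57210^1 × 0.42790^3 = 4 × 0.5721 × 0.07834781 = 0.179291
Relative intensity = 0.179291 / 0.359567 × 100 = 49.9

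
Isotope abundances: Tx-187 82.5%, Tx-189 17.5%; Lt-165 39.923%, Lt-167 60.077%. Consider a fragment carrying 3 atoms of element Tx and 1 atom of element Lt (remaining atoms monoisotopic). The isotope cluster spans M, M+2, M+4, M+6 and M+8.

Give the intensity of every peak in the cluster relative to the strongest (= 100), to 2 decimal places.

Element Tx pattern (n=3): 0.56151562 : 0.35732813 : 0.07579688 : 0.00535938
Element Lt pattern (n=1): 0.39923 : 0.60077
Convolve the two distributions (both contribute in 2-u steps):
  M: 0.56151562×0.39923 = 0.224174
  M+2: 0.56151562×0.60077 + 0.35732813×0.39923 = 0.479998
  M+4: 0.35732813×0.60077 + 0.07579688×0.39923 = 0.244932
  M+6: 0.07579688×0.60077 + 0.00535938×0.39923 = 0.047676
  M+8: 0.00535938×0.60077 = 0.003220
Scale to base peak (0.479998) = 100: 46.70 : 100.00 : 51.03 : 9.93 : 0.67

46.70 : 100.00 : 51.03 : 9.93 : 0.67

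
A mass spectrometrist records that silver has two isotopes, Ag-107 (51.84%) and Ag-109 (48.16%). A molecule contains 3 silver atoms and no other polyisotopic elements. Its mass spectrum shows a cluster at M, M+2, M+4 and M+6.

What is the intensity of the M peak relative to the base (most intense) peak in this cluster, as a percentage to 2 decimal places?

(0.5184 + 0.4816)^3 gives M 0.1393, M+2 0.3883, M+4 0.3607, M+6 0.1117; the largest is M+2.
P(M+2) = C(3,1) × 0.5184^2 × 0.4816^1 = 3 × 0.26873856 × 0.4816 = 0.388273 (base)
P(M) = C(3,0) × 0.5184^3 × 0.4816^0 = 1 × 0.13931407 × 1.0000 = 0.139314
Relative intensity = 0.139314 / 0.388273 × 100 = 35.88

35.88%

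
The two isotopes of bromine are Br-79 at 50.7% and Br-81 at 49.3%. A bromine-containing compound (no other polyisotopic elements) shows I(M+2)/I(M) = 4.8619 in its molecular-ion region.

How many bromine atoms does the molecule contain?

For n independent Br atoms, I(M+2)/I(M) = n · (abundance Br-81) / (abundance Br-79) = n · 0.493/0.507.
n = 4.8619 × 0.507/0.493 = 5.00 ≈ 5

5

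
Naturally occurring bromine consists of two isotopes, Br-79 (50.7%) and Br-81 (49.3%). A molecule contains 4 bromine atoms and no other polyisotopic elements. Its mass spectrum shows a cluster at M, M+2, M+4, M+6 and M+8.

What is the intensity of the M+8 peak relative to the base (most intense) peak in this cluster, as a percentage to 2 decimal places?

Binomial terms of (0.507 + 0.493)^4: M 0.0661, M+2 0.2570, M+4 0.3749, M+6 0.2430, M+8 0.0591 → M+4 is the base peak.
P(M+4) = C(4,2) × 0.507^2 × 0.493^2 = 6 × 0.257049 × 0.243049 = 0.374853 (base)
P(M+8) = C(4,4) × 0.507^0 × 0.493^4 = 1 × 1.0000 × 0.05907282 = 0.059073
Relative intensity = 0.059073 / 0.374853 × 100 = 15.76

15.76%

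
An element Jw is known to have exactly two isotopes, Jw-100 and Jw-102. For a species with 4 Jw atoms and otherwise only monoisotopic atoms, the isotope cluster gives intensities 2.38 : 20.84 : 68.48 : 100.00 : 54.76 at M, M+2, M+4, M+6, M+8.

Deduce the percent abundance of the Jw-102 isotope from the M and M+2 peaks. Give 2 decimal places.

68.64%

Let p = fractional abundance of Jw-100. I(M+2)/I(M) = [C(4,1)·p^3·(1−p)] / p^4 = 4·(1−p)/p = 20.84/2.38 = 8.7563
(1−p)/p = 8.7563/4 = 2.1891  ⇒  p = 1/(1 + 2.1891) = 0.3136
Jw-100: 31.36%, Jw-102: 68.64%.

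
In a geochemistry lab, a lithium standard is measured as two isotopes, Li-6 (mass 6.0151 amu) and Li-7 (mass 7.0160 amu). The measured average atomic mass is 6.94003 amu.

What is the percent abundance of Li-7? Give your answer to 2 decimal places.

With x = fraction of Li-6 (so Li-7 is 1 − x):
6.0151·x + 7.0160·(1 − x) = 6.94003
(6.0151 − 7.0160)·x = 6.94003 − 7.0160
x = -0.07597 / -1.0009 = 0.07590 → 7.59% Li-6, 92.41% Li-7.

92.41%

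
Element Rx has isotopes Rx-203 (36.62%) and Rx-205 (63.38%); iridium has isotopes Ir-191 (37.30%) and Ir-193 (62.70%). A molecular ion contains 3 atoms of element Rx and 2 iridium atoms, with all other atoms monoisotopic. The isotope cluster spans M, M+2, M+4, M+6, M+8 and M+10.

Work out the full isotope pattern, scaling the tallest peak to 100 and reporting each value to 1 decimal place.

Element Rx pattern (n=3): 0.04910831 : 0.25498238 : 0.4413103 : 0.25459901
Iridium pattern (n=2): 0.139129 : 0.467742 : 0.393129
Convolve the two distributions (both contribute in 2-u steps):
  M: 0.04910831×0.139129 = 0.006832
  M+2: 0.04910831×0.467742 + 0.25498238×0.139129 = 0.058445
  M+4: 0.04910831×0.393129 + 0.25498238×0.467742 + 0.4413103×0.139129 = 0.199971
  M+6: 0.25498238×0.393129 + 0.4413103×0.467742 + 0.25459901×0.139129 = 0.342082
  M+8: 0.4413103×0.393129 + 0.25459901×0.467742 = 0.292579
  M+10: 0.25459901×0.393129 = 0.100090
Scale to base peak (0.342082) = 100: 2.0 : 17.1 : 58.5 : 100.0 : 85.5 : 29.3

2.0 : 17.1 : 58.5 : 100.0 : 85.5 : 29.3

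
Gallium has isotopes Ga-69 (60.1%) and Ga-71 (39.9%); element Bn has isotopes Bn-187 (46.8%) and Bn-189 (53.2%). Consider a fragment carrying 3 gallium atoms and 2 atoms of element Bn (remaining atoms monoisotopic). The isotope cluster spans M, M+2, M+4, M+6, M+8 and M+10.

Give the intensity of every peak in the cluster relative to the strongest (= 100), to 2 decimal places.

Gallium pattern (n=3): 0.2170818 : 0.4323576 : 0.2870394 : 0.0635212
Element Bn pattern (n=2): 0.219024 : 0.497952 : 0.283024
Convolve the two distributions (both contribute in 2-u steps):
  M: 0.2170818×0.219024 = 0.047546
  M+2: 0.2170818×0.497952 + 0.4323576×0.219024 = 0.202793
  M+4: 0.2170818×0.283024 + 0.4323576×0.497952 + 0.2870394×0.219024 = 0.339601
  M+6: 0.4323576×0.283024 + 0.2870394×0.497952 + 0.0635212×0.219024 = 0.279212
  M+8: 0.2870394×0.283024 + 0.0635212×0.497952 = 0.112870
  M+10: 0.0635212×0.283024 = 0.017978
Scale to base peak (0.339601) = 100: 14.00 : 59.72 : 100.00 : 82.22 : 33.24 : 5.29

14.00 : 59.72 : 100.00 : 82.22 : 33.24 : 5.29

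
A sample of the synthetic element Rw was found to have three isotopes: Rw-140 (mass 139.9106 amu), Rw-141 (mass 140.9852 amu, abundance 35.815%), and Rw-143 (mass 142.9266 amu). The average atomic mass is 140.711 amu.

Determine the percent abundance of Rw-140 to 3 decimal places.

Let x and y be the fractions of Rw-140 and Rw-143. Then x + y = 1 − 0.35815 = 0.64185 and 139.9106x + 142.9266y = 140.711 − 0.35815×140.9852 = 90.21715062.
Substituting: 139.9106x + 142.9266(0.64185 − x) = 90.21715062
(139.9106 − 142.9266)x = -1.52028759  ⇒  x = 0.50407, y = 0.13778
Rw-140: 50.407%, Rw-143: 13.778%.

50.407%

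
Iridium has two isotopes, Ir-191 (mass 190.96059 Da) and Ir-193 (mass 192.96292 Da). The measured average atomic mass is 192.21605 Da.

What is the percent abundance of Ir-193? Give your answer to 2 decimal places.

With x = fraction of Ir-191 (so Ir-193 is 1 − x):
190.96059·x + 192.96292·(1 − x) = 192.21605
(190.96059 − 192.96292)·x = 192.21605 − 192.96292
x = -0.74687 / -2.00233 = 0.37300 → 37.30% Ir-191, 62.70% Ir-193.

62.70%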